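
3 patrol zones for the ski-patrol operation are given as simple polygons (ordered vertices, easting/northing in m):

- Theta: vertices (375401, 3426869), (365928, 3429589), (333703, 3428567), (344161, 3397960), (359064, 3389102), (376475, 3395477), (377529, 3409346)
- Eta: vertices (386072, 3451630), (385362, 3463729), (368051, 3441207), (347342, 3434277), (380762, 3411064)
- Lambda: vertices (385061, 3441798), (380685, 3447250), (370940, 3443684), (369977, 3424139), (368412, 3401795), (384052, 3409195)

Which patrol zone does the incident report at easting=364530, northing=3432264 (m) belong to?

Eta

Cast a ray rightward from (364530, 3432264). For each polygon, the edges (by vertex number in listed order) whose endpoints lie on opposite sides of northing = 3432264, where each meets that height, and whether that is right or left of the point:
Theta: no edge straddles that height → 0 crossings.
Eta: 4–5 at easting≈350240.1 (left), 5–1 at easting≈383537.0 (right) → 1 crossing.
Lambda: 3–4 at easting≈370377.3 (right), 6–1 at easting≈384765.9 (right) → 2 crossings.
Only Eta has an odd count, so the point is inside Eta.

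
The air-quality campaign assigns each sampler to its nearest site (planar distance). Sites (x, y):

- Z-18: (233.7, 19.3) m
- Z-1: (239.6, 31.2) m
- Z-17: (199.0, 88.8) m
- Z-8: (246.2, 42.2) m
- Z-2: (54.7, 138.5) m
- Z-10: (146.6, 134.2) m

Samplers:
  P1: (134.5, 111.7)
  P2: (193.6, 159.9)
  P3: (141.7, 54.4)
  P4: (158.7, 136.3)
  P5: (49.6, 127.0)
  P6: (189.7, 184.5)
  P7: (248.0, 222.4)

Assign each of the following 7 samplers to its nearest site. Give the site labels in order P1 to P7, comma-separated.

P1 → Z-10 (d²=652.66)
P2 → Z-10 (d²=2869.49)
P3 → Z-17 (d²=4466.65)
P4 → Z-10 (d²=150.82)
P5 → Z-2 (d²=158.26)
P6 → Z-10 (d²=4387.70)
P7 → Z-10 (d²=18061.20)

Z-10, Z-10, Z-17, Z-10, Z-2, Z-10, Z-10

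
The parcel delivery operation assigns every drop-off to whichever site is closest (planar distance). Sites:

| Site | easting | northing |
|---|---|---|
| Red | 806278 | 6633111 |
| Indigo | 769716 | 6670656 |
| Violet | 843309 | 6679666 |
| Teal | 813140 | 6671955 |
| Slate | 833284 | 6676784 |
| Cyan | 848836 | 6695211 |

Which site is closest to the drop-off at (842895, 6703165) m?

Cyan

Squared distances to each site:
Red: 6248367605.000; Indigo: 6412001122.000; Violet: 552374397.000; Teal: 1859424125.000; Slate: 788328482.000; Cyan: 98561597.000.
Minimum at Cyan.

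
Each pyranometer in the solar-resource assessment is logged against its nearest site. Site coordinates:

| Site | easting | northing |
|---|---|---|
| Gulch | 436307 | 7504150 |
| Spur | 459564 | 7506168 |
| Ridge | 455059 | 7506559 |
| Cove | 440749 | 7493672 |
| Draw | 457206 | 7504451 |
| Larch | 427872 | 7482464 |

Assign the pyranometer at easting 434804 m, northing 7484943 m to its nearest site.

Larch

Squared distances to each site:
Gulch: 371167858.000; Spur: 1063558225.000; Ridge: 877516481.000; Cove: 111538466.000; Draw: 882411668.000; Larch: 54198065.000.
Minimum at Larch.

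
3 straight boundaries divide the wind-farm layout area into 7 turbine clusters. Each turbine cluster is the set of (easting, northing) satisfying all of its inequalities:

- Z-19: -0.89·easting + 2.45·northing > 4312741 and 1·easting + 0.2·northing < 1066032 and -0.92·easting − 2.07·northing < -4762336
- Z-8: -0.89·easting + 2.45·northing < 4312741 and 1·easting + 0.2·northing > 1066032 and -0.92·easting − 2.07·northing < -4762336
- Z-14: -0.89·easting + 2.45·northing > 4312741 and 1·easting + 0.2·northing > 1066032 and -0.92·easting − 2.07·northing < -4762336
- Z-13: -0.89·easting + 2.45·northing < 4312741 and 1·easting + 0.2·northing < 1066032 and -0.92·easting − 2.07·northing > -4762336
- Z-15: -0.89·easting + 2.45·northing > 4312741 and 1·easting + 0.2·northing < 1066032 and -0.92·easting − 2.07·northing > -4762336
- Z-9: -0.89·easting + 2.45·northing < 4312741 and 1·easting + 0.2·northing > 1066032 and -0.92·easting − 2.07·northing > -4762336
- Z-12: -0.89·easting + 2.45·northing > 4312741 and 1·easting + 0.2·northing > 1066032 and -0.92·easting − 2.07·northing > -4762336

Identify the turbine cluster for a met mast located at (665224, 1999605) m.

-0.89·665224 + 2.45·1999605 = 4306982.890, which is < 4312741
1·665224 + 0.2·1999605 = 1065145.000, which is < 1066032
-0.92·665224 − 2.07·1999605 = -4751188.430, which is > -4762336
This sign pattern matches Z-13.

Z-13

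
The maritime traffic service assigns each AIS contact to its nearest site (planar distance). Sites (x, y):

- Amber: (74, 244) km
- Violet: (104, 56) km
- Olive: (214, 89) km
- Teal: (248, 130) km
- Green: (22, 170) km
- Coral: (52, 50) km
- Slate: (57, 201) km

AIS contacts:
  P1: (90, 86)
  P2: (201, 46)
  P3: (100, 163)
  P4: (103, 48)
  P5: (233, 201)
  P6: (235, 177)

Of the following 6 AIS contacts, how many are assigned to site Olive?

P1 → Violet
P2 → Olive
P3 → Slate
P4 → Violet
P5 → Teal
P6 → Teal
1 of the 6 goes to Olive.

1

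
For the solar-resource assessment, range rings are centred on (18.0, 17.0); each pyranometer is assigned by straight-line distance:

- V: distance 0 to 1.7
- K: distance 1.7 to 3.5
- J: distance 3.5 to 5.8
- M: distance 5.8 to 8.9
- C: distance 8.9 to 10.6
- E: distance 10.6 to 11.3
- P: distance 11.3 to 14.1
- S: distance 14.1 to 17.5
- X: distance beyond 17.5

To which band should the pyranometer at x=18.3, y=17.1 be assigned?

V

Distance = √((18.3−18.0)² + (17.1−17.0)²) = √(0.090 + 0.010) = 0.316.
0 ≤ 0.316 < 1.7 → V.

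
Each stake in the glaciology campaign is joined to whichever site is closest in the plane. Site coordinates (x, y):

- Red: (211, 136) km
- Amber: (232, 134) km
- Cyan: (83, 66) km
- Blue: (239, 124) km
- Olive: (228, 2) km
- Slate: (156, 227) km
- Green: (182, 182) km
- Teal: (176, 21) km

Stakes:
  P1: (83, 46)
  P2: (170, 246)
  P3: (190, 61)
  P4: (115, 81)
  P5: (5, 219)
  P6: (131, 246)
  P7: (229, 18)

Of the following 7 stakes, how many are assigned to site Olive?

1

P1 → Cyan
P2 → Slate
P3 → Teal
P4 → Cyan
P5 → Slate
P6 → Slate
P7 → Olive
1 of the 7 goes to Olive.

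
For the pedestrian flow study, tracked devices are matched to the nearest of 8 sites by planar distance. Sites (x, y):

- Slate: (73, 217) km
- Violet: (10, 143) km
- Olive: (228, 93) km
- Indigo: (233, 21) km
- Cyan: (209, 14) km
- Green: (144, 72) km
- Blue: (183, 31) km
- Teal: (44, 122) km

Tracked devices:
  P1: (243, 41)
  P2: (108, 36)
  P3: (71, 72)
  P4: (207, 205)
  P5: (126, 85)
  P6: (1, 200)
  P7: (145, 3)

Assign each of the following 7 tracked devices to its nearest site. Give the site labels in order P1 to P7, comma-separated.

Indigo, Green, Teal, Olive, Green, Violet, Blue

P1 → Indigo (d²=500.00)
P2 → Green (d²=2592.00)
P3 → Teal (d²=3229.00)
P4 → Olive (d²=12985.00)
P5 → Green (d²=493.00)
P6 → Violet (d²=3330.00)
P7 → Blue (d²=2228.00)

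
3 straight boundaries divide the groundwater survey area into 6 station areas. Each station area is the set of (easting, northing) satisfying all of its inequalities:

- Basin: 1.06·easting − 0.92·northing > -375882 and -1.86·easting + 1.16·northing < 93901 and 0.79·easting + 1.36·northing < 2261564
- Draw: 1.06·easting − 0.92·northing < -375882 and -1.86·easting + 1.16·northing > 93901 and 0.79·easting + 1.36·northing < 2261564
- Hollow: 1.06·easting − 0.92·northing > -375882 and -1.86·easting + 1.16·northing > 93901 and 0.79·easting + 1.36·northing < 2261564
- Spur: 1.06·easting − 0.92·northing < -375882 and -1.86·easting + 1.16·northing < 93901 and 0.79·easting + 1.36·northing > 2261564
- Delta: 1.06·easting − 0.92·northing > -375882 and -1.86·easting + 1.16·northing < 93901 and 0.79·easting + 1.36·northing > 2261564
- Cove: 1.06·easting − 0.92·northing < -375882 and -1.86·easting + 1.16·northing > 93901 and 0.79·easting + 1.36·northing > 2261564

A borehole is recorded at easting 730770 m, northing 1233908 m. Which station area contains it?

Basin

1.06·730770 − 0.92·1233908 = -360579.160, which is > -375882
-1.86·730770 + 1.16·1233908 = 72101.080, which is < 93901
0.79·730770 + 1.36·1233908 = 2255423.180, which is < 2261564
This sign pattern matches Basin.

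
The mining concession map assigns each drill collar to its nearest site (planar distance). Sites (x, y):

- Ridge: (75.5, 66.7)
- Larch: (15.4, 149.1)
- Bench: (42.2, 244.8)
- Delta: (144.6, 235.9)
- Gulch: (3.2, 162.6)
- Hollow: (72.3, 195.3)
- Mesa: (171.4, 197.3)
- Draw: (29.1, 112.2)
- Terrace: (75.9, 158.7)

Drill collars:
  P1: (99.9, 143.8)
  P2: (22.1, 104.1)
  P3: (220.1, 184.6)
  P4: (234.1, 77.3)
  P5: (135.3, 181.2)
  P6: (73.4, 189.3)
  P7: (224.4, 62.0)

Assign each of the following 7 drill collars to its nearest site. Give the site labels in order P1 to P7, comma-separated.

P1 → Terrace (d²=798.01)
P2 → Draw (d²=114.61)
P3 → Mesa (d²=2532.98)
P4 → Mesa (d²=18331.29)
P5 → Mesa (d²=1562.42)
P6 → Hollow (d²=37.21)
P7 → Mesa (d²=21115.09)

Terrace, Draw, Mesa, Mesa, Mesa, Hollow, Mesa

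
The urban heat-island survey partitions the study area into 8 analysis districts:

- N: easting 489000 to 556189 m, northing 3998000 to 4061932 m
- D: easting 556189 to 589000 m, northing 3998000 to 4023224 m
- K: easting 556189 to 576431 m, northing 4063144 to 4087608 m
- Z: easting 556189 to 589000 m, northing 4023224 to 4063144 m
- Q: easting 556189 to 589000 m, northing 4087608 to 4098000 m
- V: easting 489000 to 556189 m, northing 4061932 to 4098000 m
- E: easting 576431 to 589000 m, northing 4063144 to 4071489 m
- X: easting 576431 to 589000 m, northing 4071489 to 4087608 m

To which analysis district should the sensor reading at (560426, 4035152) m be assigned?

The point has easting = 560426 and northing = 4035152.
Only Z satisfies 556189 ≤ easting ≤ 589000 and 4023224 ≤ northing ≤ 4063144.

Z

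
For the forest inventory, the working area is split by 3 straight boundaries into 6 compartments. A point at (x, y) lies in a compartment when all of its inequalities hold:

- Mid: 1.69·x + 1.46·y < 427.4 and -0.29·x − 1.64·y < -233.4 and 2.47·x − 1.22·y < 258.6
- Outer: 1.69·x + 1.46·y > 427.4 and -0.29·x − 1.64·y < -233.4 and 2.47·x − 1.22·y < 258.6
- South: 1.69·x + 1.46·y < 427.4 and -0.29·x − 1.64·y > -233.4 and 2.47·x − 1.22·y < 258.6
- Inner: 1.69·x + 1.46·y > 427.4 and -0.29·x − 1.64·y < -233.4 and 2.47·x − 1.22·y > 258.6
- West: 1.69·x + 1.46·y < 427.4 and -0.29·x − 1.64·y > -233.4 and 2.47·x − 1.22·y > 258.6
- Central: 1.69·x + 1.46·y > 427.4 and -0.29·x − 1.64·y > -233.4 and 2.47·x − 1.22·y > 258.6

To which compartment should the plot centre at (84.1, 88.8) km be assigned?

South

1.69·84.1 + 1.46·88.8 = 271.777, which is < 427.4
-0.29·84.1 − 1.64·88.8 = -170.021, which is > -233.4
2.47·84.1 − 1.22·88.8 = 99.391, which is < 258.6
This sign pattern matches South.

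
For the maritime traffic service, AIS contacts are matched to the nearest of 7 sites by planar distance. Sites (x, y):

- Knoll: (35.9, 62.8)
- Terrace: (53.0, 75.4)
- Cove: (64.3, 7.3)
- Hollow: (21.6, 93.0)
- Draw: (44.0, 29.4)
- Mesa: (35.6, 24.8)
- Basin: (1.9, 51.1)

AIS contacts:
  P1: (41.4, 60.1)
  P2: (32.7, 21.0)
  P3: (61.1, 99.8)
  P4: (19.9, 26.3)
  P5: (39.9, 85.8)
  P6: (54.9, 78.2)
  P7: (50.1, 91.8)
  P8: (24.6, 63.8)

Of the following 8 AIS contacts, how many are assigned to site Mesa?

P1 → Knoll
P2 → Mesa
P3 → Terrace
P4 → Mesa
P5 → Terrace
P6 → Terrace
P7 → Terrace
P8 → Knoll
2 of the 8 go to Mesa.

2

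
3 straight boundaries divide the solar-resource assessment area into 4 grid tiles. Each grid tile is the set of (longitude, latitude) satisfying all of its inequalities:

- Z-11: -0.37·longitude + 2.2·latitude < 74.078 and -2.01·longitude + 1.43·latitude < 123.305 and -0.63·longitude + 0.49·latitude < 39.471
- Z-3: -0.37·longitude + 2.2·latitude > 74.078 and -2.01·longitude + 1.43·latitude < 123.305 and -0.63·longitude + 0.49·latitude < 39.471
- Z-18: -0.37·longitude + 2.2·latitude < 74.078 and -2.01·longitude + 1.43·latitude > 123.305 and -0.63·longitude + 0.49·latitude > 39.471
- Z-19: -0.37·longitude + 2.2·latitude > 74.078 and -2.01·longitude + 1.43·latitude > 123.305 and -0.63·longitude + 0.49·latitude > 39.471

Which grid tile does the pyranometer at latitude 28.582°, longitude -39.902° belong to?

Z-3

-0.37·-39.902 + 2.2·28.582 = 77.644, which is > 74.078
-2.01·-39.902 + 1.43·28.582 = 121.075, which is < 123.305
-0.63·-39.902 + 0.49·28.582 = 39.143, which is < 39.471
This sign pattern matches Z-3.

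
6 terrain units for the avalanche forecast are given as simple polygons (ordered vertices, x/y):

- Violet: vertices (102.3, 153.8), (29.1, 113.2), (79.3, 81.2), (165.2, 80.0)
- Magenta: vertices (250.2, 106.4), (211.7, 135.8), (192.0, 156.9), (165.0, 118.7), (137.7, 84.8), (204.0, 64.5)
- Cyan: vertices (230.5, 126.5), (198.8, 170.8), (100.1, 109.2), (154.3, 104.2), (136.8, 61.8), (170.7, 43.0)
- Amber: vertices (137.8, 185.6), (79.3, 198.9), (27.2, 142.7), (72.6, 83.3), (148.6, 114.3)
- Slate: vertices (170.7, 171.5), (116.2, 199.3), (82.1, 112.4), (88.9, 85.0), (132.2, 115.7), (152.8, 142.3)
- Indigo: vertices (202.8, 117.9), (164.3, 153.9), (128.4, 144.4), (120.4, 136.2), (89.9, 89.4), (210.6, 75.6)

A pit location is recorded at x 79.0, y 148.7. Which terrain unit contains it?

Cast a ray rightward from (79.0, 148.7). For each polygon, the edges (by vertex number in listed order) whose endpoints lie on opposite sides of y = 148.7, where each meets that height, and whether that is right or left of the point:
Violet: 1–2 at x≈93.10 (right), 4–1 at x≈106.65 (right) → 2 crossings.
Magenta: 2–3 at x≈199.66 (right), 3–4 at x≈186.20 (right) → 2 crossings.
Cyan: 1–2 at x≈214.61 (right), 2–3 at x≈163.39 (right) → 2 crossings.
Amber: 2–3 at x≈32.76 (left), 5–1 at x≈143.39 (right) → 1 crossing.
Slate: 2–3 at x≈96.34 (right), 6–1 at x≈156.72 (right) → 2 crossings.
Indigo: 1–2 at x≈169.86 (right), 2–3 at x≈144.65 (right) → 2 crossings.
Only Amber has an odd count, so the point is inside Amber.

Amber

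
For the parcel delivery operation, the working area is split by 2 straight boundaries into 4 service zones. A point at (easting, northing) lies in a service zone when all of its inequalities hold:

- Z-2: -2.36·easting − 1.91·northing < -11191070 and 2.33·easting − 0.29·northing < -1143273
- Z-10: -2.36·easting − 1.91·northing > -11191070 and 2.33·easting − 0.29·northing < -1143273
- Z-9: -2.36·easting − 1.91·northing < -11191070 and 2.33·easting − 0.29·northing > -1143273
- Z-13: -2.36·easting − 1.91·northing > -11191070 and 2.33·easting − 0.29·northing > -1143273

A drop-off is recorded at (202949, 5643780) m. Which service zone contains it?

Z-2

-2.36·202949 − 1.91·5643780 = -11258579.440, which is < -11191070
2.33·202949 − 0.29·5643780 = -1163825.030, which is < -1143273
This sign pattern matches Z-2.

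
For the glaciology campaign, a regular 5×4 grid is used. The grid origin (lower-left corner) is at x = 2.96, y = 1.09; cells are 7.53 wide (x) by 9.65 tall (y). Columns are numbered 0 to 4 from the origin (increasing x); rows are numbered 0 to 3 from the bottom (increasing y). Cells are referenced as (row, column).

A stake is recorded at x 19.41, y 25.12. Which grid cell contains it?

(2, 2)

Column index: ⌊(19.41 − 2.96) / 7.53⌋ = ⌊2.185⌋ = 2
Row offset from origin: ⌊(25.12 − 1.09) / 9.65⌋ = ⌊2.490⌋ = 2 → row 2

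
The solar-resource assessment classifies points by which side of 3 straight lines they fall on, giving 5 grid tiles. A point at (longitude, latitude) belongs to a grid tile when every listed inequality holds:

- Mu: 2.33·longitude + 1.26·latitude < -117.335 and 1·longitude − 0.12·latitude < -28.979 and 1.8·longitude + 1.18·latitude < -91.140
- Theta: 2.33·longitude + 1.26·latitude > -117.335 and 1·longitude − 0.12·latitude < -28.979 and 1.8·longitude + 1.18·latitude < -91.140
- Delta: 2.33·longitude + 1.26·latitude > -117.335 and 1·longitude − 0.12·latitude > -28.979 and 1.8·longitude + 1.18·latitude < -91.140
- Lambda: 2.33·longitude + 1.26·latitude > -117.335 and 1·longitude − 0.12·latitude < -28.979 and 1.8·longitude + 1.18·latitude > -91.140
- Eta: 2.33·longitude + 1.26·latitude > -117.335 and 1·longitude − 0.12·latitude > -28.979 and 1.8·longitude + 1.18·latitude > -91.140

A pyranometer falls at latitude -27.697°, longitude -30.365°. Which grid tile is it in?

2.33·-30.365 + 1.26·-27.697 = -105.649, which is > -117.335
1·-30.365 − 0.12·-27.697 = -27.041, which is > -28.979
1.8·-30.365 + 1.18·-27.697 = -87.339, which is > -91.140
This sign pattern matches Eta.

Eta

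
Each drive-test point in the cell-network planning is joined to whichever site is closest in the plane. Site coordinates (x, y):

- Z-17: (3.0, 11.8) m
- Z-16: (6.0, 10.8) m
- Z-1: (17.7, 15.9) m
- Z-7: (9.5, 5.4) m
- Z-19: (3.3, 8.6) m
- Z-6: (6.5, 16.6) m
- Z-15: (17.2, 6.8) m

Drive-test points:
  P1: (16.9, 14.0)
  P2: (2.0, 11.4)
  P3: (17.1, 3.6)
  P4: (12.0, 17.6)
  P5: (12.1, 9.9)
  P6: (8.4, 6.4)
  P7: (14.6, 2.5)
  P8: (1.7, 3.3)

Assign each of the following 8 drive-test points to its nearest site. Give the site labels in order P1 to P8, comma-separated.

Z-1, Z-17, Z-15, Z-6, Z-7, Z-7, Z-15, Z-19

P1 → Z-1 (d²=4.25)
P2 → Z-17 (d²=1.16)
P3 → Z-15 (d²=10.25)
P4 → Z-6 (d²=31.25)
P5 → Z-7 (d²=27.01)
P6 → Z-7 (d²=2.21)
P7 → Z-15 (d²=25.25)
P8 → Z-19 (d²=30.65)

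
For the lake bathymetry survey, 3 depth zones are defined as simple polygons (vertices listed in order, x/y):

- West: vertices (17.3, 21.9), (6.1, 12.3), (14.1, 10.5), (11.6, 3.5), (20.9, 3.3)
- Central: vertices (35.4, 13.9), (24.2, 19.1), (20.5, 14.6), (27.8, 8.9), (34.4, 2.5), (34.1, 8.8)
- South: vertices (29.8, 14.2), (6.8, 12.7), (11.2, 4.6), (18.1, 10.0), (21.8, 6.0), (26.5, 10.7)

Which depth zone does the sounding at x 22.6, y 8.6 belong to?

Cast a ray rightward from (22.6, 8.6). For each polygon, the edges (by vertex number in listed order) whose endpoints lie on opposite sides of y = 8.6, where each meets that height, and whether that is right or left of the point:
West: 3–4 at x≈13.42 (left), 5–1 at x≈19.87 (left) → 0 crossings.
Central: 4–5 at x≈28.11 (right), 5–6 at x≈34.11 (right) → 2 crossings.
South: 2–3 at x≈9.03 (left), 3–4 at x≈16.31 (left), 4–5 at x≈19.40 (left), 5–6 at x≈24.40 (right) → 1 crossing.
Only South has an odd count, so the point is inside South.

South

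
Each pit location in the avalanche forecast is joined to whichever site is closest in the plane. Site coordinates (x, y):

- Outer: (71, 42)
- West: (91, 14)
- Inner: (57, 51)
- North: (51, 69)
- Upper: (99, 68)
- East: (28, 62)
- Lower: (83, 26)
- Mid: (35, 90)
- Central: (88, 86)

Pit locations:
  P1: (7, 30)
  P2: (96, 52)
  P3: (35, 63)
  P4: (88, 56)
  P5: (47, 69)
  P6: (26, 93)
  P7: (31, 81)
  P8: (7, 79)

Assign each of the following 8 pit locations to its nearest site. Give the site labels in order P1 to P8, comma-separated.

East, Upper, East, Upper, North, Mid, Mid, East

P1 → East (d²=1465.00)
P2 → Upper (d²=265.00)
P3 → East (d²=50.00)
P4 → Upper (d²=265.00)
P5 → North (d²=16.00)
P6 → Mid (d²=90.00)
P7 → Mid (d²=97.00)
P8 → East (d²=730.00)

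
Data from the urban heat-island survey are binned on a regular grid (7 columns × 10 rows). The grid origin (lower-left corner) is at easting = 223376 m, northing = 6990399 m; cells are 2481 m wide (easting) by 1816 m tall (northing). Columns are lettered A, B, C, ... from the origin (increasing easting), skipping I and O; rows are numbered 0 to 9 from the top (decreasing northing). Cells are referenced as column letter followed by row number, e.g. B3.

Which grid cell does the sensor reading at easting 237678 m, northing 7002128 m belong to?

F3

Column index: ⌊(237678 − 223376) / 2481⌋ = ⌊5.765⌋ = 5 → column F
Row offset from origin: ⌊(7002128 − 6990399) / 1816⌋ = ⌊6.459⌋ = 6 → row 3 (counted from top)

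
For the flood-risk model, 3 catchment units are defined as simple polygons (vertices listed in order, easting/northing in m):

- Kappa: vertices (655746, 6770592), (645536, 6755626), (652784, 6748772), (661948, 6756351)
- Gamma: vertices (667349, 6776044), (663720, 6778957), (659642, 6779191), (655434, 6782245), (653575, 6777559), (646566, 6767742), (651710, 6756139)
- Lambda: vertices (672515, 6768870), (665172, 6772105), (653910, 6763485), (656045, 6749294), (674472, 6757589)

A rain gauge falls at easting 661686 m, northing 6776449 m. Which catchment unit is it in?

Gamma

Cast a ray rightward from (661686, 6776449). For each polygon, the edges (by vertex number in listed order) whose endpoints lie on opposite sides of northing = 6776449, where each meets that height, and whether that is right or left of the point:
Kappa: no edge straddles that height → 0 crossings.
Gamma: 1–2 at easting≈666844.5 (right), 5–6 at easting≈652782.5 (left) → 1 crossing.
Lambda: no edge straddles that height → 0 crossings.
Only Gamma has an odd count, so the point is inside Gamma.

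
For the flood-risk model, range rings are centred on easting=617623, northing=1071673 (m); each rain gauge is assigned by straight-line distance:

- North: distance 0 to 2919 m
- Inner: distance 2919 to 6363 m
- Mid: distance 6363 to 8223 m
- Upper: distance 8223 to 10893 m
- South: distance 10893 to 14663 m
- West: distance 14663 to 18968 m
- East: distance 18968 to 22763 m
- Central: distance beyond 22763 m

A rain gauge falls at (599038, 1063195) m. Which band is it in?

East

Distance = √((599038−617623)² + (1063195−1071673)²) = √(345402225.000 + 71876484.000) = 20427.401 m.
18968 ≤ 20427.401 < 22763 → East.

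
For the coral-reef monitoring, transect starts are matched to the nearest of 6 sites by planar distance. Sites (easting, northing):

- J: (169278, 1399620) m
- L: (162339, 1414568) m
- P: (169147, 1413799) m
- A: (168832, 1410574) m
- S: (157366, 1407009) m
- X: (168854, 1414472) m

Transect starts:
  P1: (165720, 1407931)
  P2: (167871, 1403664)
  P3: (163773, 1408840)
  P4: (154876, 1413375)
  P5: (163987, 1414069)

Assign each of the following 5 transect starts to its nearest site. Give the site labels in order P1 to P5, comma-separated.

A, J, A, S, L

P1 → A (d²=16669993.00)
P2 → J (d²=18333585.00)
P3 → A (d²=28600237.00)
P4 → S (d²=46726056.00)
P5 → L (d²=2964905.00)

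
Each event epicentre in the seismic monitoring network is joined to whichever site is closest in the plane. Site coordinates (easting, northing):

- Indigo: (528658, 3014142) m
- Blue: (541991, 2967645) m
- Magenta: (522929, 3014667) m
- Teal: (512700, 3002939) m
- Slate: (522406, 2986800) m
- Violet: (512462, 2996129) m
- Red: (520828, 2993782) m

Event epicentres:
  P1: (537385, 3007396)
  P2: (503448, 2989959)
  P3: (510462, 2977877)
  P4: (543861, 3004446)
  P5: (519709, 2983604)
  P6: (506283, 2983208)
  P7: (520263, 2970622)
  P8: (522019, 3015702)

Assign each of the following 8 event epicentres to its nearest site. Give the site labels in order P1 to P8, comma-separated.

P1 → Indigo (d²=121669045.00)
P2 → Violet (d²=119321096.00)
P3 → Slate (d²=222279065.00)
P4 → Indigo (d²=325143625.00)
P5 → Slate (d²=17488225.00)
P6 → Violet (d²=205132282.00)
P7 → Slate (d²=266320133.00)
P8 → Magenta (d²=1899325.00)

Indigo, Violet, Slate, Indigo, Slate, Violet, Slate, Magenta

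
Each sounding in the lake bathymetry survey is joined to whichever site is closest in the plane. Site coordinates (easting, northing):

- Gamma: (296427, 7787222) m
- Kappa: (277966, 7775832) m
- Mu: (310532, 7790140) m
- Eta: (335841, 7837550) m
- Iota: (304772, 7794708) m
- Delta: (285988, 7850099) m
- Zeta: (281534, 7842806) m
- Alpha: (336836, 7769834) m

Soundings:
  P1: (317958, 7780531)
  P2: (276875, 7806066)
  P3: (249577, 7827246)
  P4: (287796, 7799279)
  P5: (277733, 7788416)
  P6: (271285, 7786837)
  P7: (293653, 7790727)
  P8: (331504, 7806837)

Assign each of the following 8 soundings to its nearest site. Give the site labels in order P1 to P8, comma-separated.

P1 → Mu (d²=147478357.00)
P2 → Gamma (d²=737377040.00)
P3 → Zeta (d²=1263363449.00)
P4 → Gamma (d²=219865410.00)
P5 → Kappa (d²=158411345.00)
P6 → Kappa (d²=165745786.00)
P7 → Gamma (d²=19980101.00)
P8 → Mu (d²=718614593.00)

Mu, Gamma, Zeta, Gamma, Kappa, Kappa, Gamma, Mu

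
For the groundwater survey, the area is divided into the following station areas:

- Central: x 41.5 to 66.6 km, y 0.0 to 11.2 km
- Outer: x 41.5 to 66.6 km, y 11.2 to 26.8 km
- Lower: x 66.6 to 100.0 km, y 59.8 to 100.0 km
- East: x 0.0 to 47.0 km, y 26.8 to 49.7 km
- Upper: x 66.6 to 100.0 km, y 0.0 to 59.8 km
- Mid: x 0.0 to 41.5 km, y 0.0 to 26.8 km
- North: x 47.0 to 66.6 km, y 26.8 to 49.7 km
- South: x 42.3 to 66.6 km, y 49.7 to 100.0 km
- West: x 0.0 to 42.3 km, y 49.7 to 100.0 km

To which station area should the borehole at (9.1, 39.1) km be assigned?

East

The point has x = 9.1 and y = 39.1.
Only East satisfies 0.0 ≤ x ≤ 47.0 and 26.8 ≤ y ≤ 49.7.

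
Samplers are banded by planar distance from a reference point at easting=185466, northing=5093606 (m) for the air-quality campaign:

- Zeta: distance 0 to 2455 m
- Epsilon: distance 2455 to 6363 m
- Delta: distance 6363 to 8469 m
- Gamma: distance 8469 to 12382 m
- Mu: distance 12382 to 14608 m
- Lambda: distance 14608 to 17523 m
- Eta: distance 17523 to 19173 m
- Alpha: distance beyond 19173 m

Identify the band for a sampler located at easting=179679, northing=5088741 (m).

Delta

Distance = √((179679−185466)² + (5088741−5093606)²) = √(33489369.000 + 23668225.000) = 7560.264 m.
6363 ≤ 7560.264 < 8469 → Delta.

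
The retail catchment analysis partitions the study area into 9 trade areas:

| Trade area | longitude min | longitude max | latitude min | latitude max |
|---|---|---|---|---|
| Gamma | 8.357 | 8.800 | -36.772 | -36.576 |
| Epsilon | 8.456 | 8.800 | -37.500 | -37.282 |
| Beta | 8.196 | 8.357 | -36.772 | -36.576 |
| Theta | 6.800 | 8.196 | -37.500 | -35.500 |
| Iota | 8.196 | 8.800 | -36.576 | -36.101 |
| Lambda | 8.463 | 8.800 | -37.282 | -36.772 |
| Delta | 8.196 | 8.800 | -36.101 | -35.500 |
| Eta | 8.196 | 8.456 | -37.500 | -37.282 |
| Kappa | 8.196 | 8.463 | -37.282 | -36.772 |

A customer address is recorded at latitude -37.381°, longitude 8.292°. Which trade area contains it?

Eta

The point has longitude = 8.292 and latitude = -37.381.
Only Eta satisfies 8.196 ≤ longitude ≤ 8.456 and -37.500 ≤ latitude ≤ -37.282.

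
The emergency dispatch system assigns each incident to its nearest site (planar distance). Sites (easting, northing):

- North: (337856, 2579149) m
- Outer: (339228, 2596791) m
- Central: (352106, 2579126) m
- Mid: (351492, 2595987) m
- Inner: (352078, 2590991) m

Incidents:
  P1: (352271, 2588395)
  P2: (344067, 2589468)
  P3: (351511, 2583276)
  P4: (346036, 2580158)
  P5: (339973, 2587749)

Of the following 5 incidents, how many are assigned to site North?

1

P1 → Inner
P2 → Inner
P3 → Central
P4 → Central
P5 → North
1 of the 5 goes to North.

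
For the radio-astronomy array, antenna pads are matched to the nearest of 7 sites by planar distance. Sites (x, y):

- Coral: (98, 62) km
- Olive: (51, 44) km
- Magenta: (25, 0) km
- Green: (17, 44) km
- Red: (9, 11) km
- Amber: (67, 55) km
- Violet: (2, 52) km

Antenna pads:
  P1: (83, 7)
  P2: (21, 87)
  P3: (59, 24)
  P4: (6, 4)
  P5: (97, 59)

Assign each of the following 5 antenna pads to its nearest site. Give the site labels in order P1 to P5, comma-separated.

Olive, Violet, Olive, Red, Coral

P1 → Olive (d²=2393.00)
P2 → Violet (d²=1586.00)
P3 → Olive (d²=464.00)
P4 → Red (d²=58.00)
P5 → Coral (d²=10.00)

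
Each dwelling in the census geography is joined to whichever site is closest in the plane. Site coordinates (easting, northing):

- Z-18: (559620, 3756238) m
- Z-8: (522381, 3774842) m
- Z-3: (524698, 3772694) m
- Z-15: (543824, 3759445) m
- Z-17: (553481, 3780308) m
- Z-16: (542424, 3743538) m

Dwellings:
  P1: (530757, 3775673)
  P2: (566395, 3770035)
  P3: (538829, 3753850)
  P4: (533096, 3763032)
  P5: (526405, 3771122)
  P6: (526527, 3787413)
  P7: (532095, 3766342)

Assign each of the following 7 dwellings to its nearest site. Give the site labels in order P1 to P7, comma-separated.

P1 → Z-3 (d²=45585922.00)
P2 → Z-18 (d²=236257834.00)
P3 → Z-15 (d²=56254050.00)
P4 → Z-15 (d²=127956553.00)
P5 → Z-3 (d²=5385033.00)
P6 → Z-8 (d²=175219357.00)
P7 → Z-3 (d²=95063513.00)

Z-3, Z-18, Z-15, Z-15, Z-3, Z-8, Z-3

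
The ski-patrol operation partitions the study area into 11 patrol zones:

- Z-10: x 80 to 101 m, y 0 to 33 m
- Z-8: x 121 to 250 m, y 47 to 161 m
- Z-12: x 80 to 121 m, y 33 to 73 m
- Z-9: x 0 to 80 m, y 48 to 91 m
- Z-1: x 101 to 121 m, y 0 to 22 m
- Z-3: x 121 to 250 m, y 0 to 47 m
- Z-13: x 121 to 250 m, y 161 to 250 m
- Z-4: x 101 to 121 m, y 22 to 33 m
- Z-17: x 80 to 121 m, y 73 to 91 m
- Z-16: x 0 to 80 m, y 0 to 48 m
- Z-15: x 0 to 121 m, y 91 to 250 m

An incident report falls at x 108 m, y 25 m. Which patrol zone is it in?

Z-4

The point has x = 108 and y = 25.
Only Z-4 satisfies 101 ≤ x ≤ 121 and 22 ≤ y ≤ 33.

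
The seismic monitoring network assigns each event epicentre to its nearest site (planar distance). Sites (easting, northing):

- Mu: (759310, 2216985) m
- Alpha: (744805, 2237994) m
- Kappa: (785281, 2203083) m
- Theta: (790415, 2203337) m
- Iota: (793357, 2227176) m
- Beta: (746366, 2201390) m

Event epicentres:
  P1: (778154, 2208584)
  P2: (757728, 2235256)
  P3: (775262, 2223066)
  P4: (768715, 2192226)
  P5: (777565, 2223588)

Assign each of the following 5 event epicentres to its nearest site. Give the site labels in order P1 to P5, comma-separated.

Kappa, Alpha, Mu, Kappa, Iota

P1 → Kappa (d²=81055130.00)
P2 → Alpha (d²=174500573.00)
P3 → Mu (d²=291444865.00)
P4 → Kappa (d²=392306805.00)
P5 → Iota (d²=262261008.00)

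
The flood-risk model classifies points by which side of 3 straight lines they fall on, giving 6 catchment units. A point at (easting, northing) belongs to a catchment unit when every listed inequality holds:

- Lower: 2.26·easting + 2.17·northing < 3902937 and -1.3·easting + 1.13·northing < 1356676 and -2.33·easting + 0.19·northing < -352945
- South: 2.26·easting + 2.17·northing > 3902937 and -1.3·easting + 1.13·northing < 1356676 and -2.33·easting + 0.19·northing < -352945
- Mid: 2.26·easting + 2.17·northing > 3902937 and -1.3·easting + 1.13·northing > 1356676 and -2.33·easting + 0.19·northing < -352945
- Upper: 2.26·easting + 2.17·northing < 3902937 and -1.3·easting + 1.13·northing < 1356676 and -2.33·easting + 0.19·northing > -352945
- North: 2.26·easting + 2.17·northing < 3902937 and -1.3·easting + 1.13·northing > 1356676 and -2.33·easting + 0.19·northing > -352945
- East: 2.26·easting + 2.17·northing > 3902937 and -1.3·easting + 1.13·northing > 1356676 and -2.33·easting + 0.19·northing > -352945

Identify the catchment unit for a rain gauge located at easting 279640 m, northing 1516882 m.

South

2.26·279640 + 2.17·1516882 = 3923620.340, which is > 3902937
-1.3·279640 + 1.13·1516882 = 1350544.660, which is < 1356676
-2.33·279640 + 0.19·1516882 = -363353.620, which is < -352945
This sign pattern matches South.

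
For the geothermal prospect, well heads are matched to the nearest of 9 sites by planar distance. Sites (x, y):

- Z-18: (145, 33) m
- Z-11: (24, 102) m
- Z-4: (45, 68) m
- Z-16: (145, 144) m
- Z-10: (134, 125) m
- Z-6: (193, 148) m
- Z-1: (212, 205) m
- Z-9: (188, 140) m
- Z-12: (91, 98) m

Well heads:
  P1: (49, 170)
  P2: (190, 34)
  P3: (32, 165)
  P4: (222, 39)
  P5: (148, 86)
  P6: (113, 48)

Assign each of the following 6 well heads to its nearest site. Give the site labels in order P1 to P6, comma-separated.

P1 → Z-11 (d²=5249.00)
P2 → Z-18 (d²=2026.00)
P3 → Z-11 (d²=4033.00)
P4 → Z-18 (d²=5965.00)
P5 → Z-10 (d²=1717.00)
P6 → Z-18 (d²=1249.00)

Z-11, Z-18, Z-11, Z-18, Z-10, Z-18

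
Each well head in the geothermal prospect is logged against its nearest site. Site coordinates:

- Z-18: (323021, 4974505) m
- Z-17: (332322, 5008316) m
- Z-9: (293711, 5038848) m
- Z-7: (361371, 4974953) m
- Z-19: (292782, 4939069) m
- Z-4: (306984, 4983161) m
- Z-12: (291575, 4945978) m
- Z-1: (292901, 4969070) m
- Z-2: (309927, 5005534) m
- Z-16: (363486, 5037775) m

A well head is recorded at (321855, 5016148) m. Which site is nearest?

Squared distances to each site:
Z-18: 1735499005.000; Z-17: 170898313.000; Z-9: 1307374736.000; Z-7: 3258542281.000; Z-19: 6786411570.000; Z-4: 1309288810.000; Z-12: 5840707300.000; Z-1: 3054672200.000; Z-2: 254934180.000; Z-16: 2200867290.000.
Minimum at Z-17.

Z-17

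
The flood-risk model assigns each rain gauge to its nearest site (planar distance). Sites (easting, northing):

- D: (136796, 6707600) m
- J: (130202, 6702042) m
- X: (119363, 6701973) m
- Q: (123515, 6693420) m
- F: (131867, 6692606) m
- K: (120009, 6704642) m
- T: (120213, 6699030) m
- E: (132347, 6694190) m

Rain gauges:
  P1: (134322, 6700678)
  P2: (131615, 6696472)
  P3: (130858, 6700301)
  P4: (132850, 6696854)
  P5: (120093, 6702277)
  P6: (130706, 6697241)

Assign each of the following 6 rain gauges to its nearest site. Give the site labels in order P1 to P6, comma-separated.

P1 → J (d²=18834896.00)
P2 → E (d²=5743348.00)
P3 → J (d²=3461417.00)
P4 → E (d²=7349905.00)
P5 → X (d²=625316.00)
P6 → E (d²=12001482.00)

J, E, J, E, X, E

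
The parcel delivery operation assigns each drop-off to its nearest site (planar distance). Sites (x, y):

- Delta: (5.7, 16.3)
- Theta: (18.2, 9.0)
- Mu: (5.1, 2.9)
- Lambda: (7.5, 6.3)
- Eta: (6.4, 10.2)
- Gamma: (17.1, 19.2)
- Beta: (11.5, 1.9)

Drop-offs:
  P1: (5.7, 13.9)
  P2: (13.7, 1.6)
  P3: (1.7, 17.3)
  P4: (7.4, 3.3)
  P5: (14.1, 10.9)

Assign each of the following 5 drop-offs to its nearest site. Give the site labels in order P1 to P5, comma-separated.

P1 → Delta (d²=5.76)
P2 → Beta (d²=4.93)
P3 → Delta (d²=17.00)
P4 → Mu (d²=5.45)
P5 → Theta (d²=20.42)

Delta, Beta, Delta, Mu, Theta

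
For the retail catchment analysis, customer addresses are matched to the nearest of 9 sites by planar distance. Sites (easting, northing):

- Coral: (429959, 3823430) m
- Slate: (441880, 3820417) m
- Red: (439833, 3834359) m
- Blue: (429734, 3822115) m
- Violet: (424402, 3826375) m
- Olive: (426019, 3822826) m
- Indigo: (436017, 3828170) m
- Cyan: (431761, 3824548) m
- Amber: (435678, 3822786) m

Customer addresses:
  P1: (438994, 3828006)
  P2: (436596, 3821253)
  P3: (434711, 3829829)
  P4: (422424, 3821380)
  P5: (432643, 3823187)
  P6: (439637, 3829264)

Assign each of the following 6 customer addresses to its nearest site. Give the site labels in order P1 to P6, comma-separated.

P1 → Indigo (d²=8889425.00)
P2 → Amber (d²=3192813.00)
P3 → Indigo (d²=4457917.00)
P4 → Olive (d²=15014941.00)
P5 → Cyan (d²=2630245.00)
P6 → Indigo (d²=14301236.00)

Indigo, Amber, Indigo, Olive, Cyan, Indigo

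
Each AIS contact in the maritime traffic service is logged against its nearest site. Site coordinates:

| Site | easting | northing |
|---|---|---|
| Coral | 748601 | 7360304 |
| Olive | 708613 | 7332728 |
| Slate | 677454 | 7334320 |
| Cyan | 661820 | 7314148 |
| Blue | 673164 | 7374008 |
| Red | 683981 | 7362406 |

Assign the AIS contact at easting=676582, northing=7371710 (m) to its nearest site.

Blue

Squared distances to each site:
Coral: 5316833197.000; Olive: 2545581285.000; Slate: 1398772484.000; Cyan: 3531300488.000; Blue: 16963528.000; Red: 141309617.000.
Minimum at Blue.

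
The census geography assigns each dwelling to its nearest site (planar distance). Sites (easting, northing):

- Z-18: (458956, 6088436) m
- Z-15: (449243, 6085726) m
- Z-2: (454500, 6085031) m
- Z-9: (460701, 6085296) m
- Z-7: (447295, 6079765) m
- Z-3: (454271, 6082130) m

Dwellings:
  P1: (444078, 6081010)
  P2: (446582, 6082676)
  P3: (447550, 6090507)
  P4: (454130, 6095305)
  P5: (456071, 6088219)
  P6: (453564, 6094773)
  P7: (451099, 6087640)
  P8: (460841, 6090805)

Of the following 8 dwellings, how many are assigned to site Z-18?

4

P1 → Z-7
P2 → Z-7
P3 → Z-15
P4 → Z-18
P5 → Z-18
P6 → Z-18
P7 → Z-15
P8 → Z-18
4 of the 8 go to Z-18.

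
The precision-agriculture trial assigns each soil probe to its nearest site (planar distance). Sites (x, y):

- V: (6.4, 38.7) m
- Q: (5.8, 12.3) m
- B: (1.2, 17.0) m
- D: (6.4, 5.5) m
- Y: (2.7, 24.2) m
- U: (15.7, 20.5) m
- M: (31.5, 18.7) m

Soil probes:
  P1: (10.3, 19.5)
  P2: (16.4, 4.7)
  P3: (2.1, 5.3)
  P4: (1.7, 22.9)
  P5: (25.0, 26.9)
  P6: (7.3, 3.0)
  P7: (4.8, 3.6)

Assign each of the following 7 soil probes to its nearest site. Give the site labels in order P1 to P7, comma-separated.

P1 → U (d²=30.16)
P2 → D (d²=100.64)
P3 → D (d²=18.53)
P4 → Y (d²=2.69)
P5 → M (d²=109.49)
P6 → D (d²=7.06)
P7 → D (d²=6.17)

U, D, D, Y, M, D, D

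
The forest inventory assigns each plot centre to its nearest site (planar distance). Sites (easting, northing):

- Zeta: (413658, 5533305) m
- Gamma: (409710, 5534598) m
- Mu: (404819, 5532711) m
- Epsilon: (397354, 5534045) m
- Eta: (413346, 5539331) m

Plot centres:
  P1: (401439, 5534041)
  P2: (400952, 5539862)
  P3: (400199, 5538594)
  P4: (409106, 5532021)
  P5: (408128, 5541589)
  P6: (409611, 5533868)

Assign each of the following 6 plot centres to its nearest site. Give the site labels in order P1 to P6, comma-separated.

Mu, Epsilon, Epsilon, Gamma, Eta, Gamma

P1 → Mu (d²=13193300.00)
P2 → Epsilon (d²=46783093.00)
P3 → Epsilon (d²=28787426.00)
P4 → Gamma (d²=7005745.00)
P5 → Eta (d²=32326088.00)
P6 → Gamma (d²=542701.00)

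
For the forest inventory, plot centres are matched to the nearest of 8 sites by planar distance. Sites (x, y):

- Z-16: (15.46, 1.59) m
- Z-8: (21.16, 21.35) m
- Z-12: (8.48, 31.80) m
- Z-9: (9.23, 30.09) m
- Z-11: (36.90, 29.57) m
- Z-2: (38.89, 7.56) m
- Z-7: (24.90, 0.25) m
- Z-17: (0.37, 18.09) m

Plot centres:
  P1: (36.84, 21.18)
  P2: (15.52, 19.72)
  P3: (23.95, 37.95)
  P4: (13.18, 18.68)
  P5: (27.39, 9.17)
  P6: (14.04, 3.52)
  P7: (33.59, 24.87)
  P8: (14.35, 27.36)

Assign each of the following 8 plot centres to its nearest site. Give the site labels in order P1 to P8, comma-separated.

P1 → Z-11 (d²=70.40)
P2 → Z-8 (d²=34.47)
P3 → Z-11 (d²=237.93)
P4 → Z-8 (d²=70.81)
P5 → Z-7 (d²=85.77)
P6 → Z-16 (d²=5.74)
P7 → Z-11 (d²=33.05)
P8 → Z-9 (d²=33.67)

Z-11, Z-8, Z-11, Z-8, Z-7, Z-16, Z-11, Z-9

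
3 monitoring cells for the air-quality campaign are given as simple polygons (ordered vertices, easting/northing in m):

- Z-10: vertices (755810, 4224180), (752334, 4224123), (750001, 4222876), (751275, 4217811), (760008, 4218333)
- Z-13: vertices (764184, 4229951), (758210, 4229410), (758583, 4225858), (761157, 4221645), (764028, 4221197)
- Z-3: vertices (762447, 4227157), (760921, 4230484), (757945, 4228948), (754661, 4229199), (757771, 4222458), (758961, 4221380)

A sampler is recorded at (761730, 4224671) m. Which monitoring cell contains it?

Z-13

Cast a ray rightward from (761730, 4224671). For each polygon, the edges (by vertex number in listed order) whose endpoints lie on opposite sides of northing = 4224671, where each meets that height, and whether that is right or left of the point:
Z-10: no edge straddles that height → 0 crossings.
Z-13: 3–4 at easting≈759308.2 (left), 5–1 at easting≈764089.9 (right) → 1 crossing.
Z-3: 4–5 at easting≈756750.0 (left), 6–1 at easting≈760946.9 (left) → 0 crossings.
Only Z-13 has an odd count, so the point is inside Z-13.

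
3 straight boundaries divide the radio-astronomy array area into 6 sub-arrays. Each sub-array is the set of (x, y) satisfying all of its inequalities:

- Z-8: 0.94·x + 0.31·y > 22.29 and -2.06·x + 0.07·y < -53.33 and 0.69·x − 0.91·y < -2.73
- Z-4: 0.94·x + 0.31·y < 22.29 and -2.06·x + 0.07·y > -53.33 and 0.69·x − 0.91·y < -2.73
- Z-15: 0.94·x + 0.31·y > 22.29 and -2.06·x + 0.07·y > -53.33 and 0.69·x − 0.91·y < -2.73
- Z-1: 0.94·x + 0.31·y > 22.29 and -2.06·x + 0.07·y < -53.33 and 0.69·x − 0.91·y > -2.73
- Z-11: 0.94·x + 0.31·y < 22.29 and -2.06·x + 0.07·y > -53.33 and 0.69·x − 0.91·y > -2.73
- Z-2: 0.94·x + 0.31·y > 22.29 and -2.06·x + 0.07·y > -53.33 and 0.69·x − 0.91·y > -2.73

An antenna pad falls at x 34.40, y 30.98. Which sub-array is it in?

0.94·34.40 + 0.31·30.98 = 41.940, which is > 22.29
-2.06·34.40 + 0.07·30.98 = -68.695, which is < -53.33
0.69·34.40 − 0.91·30.98 = -4.456, which is < -2.73
This sign pattern matches Z-8.

Z-8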